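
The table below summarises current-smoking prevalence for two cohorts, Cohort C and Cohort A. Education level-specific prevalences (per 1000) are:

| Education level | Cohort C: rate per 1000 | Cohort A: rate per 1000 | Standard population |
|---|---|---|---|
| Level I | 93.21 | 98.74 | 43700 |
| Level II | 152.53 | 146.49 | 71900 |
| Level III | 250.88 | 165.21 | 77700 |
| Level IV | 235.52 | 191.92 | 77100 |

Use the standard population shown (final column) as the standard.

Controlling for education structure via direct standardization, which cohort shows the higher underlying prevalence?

Standard total = 270400; weights = 0.1616, 0.2659, 0.2874, 0.2851.
Cohort C: 0.1616×93.21 + 0.2659×152.53 + 0.2874×250.88 + 0.2851×235.52 = 194.8674 per 1000.
Cohort A: 0.1616×98.74 + 0.2659×146.49 + 0.2874×165.21 + 0.2851×191.92 = 157.1058 per 1000.

Cohort C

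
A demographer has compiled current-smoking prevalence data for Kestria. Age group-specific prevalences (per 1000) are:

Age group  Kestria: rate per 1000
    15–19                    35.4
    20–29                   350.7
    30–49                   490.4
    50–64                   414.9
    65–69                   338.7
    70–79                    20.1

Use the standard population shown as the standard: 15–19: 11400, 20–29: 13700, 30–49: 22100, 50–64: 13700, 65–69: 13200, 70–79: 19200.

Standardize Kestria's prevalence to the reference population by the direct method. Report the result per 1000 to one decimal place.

285.0

Standard total = 93300; weights = 0.1222, 0.1468, 0.2369, 0.1468, 0.1415, 0.2058.
Standardized rate: 0.1222×35.4 + 0.1468×350.7 + 0.2369×490.4 + 0.1468×414.9 + 0.1415×338.7 + 0.2058×20.1 = 284.9612 per 1000.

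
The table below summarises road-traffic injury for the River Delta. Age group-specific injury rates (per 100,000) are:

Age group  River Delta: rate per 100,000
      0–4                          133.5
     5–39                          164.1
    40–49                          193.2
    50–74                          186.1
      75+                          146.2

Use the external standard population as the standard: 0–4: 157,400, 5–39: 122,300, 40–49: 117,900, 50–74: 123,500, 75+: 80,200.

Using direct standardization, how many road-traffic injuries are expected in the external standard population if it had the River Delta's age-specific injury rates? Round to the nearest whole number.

986

Expected road-traffic injuries = Σ (standard pop × age-specific rate ÷ 100,000)
= 157,400×133.5/100,000 + 122,300×164.1/100,000 + 117,900×193.2/100,000 + 123,500×186.1/100,000 + 80,200×146.2/100,000
= 210.13 + 200.69 + 227.78 + 229.83 + 117.25 = 985.69.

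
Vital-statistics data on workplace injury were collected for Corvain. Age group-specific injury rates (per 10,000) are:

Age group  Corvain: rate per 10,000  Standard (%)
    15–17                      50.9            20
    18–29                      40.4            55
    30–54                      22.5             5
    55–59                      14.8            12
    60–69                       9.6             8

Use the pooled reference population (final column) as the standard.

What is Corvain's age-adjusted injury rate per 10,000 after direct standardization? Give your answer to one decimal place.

Standard weights: 0.20, 0.55, 0.05, 0.12, 0.08.
Standardized rate: 0.2000×50.9 + 0.5500×40.4 + 0.0500×22.5 + 0.1200×14.8 + 0.0800×9.6 = 36.0690 per 10,000.

36.1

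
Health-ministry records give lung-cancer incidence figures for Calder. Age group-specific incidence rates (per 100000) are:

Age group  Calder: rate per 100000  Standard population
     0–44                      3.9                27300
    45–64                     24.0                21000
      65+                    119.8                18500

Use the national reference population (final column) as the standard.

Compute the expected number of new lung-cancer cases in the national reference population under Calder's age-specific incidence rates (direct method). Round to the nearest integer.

28

Expected new lung-cancer cases = Σ (standard pop × age-specific rate ÷ 100000)
= 27300×3.9/100000 + 21000×24.0/100000 + 18500×119.8/100000
= 1.06 + 5.04 + 22.16 = 28.27.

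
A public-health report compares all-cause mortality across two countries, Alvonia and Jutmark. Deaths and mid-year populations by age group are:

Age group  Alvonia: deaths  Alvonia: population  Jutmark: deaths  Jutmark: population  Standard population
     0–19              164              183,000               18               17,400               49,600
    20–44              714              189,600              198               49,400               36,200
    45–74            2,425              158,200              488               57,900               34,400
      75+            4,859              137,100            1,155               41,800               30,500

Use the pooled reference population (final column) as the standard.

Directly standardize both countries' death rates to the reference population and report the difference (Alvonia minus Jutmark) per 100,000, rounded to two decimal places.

305.20

Age-specific rates per 100,000 for Alvonia: 89.62, 376.58, 1532.87, 3544.13.
For Jutmark: 103.45, 400.81, 842.83, 2763.16.
Standard total = 150,700; weights = 0.3291, 0.2402, 0.2283, 0.2024.
Alvonia: 0.3291×89.62 + 0.2402×376.58 + 0.2283×1532.87 + 0.2024×3544.13 = 1187.1529 per 100,000.
Jutmark: 0.3291×103.45 + 0.2402×400.81 + 0.2283×842.83 + 0.2024×2763.16 = 881.9516 per 100,000.
Difference = 1187.1529 − 881.9516 = 305.2013.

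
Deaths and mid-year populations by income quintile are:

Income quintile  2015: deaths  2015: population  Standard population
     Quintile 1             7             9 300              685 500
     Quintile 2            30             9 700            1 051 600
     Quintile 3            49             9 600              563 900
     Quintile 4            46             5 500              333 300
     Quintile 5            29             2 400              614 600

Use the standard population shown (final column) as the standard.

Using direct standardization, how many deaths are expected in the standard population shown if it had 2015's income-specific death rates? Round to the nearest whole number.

Income-specific rates per 1 000 for 2015: 0.753, 3.093, 5.104, 8.364, 12.083.
Expected deaths = Σ (standard pop × income-specific rate ÷ 1 000)
= 685 500×0.753/1 000 + 1 051 600×3.093/1 000 + 563 900×5.104/1 000 + 333 300×8.364/1 000 + 614 600×12.083/1 000
= 515.97 + 3252.37 + 2878.24 + 2787.60 + 7426.42 = 16860.60.

16861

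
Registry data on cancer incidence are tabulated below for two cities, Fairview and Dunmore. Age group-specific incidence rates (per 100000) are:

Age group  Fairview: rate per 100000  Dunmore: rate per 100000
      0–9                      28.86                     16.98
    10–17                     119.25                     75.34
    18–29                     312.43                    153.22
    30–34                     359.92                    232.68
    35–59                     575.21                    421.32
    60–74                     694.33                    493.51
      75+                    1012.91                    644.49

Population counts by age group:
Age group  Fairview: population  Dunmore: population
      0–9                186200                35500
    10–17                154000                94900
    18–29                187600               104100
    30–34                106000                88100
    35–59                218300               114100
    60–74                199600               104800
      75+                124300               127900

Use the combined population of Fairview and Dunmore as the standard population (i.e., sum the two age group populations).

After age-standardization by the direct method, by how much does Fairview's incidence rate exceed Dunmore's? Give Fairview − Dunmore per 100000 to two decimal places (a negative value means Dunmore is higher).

Combined standard total = 1845400; weights = 0.1201, 0.1349, 0.1581, 0.1052, 0.1801, 0.1650, 0.1367.
Fairview: 0.1201×28.86 + 0.1349×119.25 + 0.1581×312.43 + 0.1052×359.92 + 0.1801×575.21 + 0.1650×694.33 + 0.1367×1012.91 = 463.3606 per 100000.
Dunmore: 0.1201×16.98 + 0.1349×75.34 + 0.1581×153.22 + 0.1052×232.68 + 0.1801×421.32 + 0.1650×493.51 + 0.1367×644.49 = 306.2673 per 100000.
Difference = 463.3606 − 306.2673 = 157.0933.

157.09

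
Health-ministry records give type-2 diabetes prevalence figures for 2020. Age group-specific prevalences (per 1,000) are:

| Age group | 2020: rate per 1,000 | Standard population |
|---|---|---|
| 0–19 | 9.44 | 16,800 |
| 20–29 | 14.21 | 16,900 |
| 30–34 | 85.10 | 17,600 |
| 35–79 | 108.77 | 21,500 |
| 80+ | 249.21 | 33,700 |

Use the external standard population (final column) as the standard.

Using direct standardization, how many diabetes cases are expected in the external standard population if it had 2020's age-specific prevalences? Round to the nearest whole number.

12633

Expected diabetes cases = Σ (standard pop × age-specific rate ÷ 1,000)
= 16,800×9.44/1,000 + 16,900×14.21/1,000 + 17,600×85.10/1,000 + 21,500×108.77/1,000 + 33,700×249.21/1,000
= 158.59 + 240.15 + 1497.76 + 2338.55 + 8398.38 = 12633.43.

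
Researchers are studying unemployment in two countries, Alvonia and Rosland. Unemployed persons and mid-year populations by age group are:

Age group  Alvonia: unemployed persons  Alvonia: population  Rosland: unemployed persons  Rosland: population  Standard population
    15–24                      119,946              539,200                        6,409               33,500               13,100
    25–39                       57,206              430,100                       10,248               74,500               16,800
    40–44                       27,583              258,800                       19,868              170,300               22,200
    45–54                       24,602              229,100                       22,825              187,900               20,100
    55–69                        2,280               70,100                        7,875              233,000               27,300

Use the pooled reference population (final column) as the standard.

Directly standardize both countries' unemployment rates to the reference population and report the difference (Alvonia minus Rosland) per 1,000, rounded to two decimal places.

-2.11

Age-specific rates per 1,000 for Alvonia: 222.452, 133.006, 106.580, 107.385, 32.525.
For Rosland: 191.313, 137.557, 116.665, 121.474, 33.798.
Standard total = 99,500; weights = 0.1317, 0.1688, 0.2231, 0.2020, 0.2744.
Alvonia: 0.1317×222.452 + 0.1688×133.006 + 0.2231×106.580 + 0.2020×107.385 + 0.2744×32.525 = 106.1416 per 1,000.
Rosland: 0.1317×191.313 + 0.1688×137.557 + 0.2231×116.665 + 0.2020×121.474 + 0.2744×33.798 = 108.2557 per 1,000.
Difference = 106.1416 − 108.2557 = -2.1142.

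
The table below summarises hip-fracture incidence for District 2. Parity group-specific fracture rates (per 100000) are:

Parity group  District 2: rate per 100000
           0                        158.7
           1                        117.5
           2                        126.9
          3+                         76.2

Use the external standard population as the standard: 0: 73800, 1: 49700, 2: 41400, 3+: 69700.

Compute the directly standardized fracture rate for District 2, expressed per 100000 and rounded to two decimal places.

Standard total = 234600; weights = 0.3146, 0.2118, 0.1765, 0.2971.
Standardized rate: 0.3146×158.7 + 0.2118×117.5 + 0.1765×126.9 + 0.2971×76.2 = 119.8491 per 100000.

119.85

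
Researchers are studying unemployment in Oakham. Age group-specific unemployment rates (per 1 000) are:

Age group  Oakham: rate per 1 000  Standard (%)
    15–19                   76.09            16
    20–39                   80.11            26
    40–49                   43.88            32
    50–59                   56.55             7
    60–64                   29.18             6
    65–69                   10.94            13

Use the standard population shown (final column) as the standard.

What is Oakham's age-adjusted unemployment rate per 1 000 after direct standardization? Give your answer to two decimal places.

54.18

Standard weights: 0.16, 0.26, 0.32, 0.07, 0.06, 0.13.
Standardized rate: 0.1600×76.09 + 0.2600×80.11 + 0.3200×43.88 + 0.0700×56.55 + 0.0600×29.18 + 0.1300×10.94 = 54.1761 per 1 000.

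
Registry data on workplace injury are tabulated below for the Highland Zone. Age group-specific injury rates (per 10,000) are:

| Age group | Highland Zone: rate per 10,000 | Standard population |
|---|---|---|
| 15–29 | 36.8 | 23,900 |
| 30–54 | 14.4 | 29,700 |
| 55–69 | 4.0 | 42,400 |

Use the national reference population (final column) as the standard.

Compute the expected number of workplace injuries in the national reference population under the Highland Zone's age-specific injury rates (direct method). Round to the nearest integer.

Expected workplace injuries = Σ (standard pop × age-specific rate ÷ 10,000)
= 23,900×36.8/10,000 + 29,700×14.4/10,000 + 42,400×4.0/10,000
= 87.95 + 42.77 + 16.96 = 147.68.

148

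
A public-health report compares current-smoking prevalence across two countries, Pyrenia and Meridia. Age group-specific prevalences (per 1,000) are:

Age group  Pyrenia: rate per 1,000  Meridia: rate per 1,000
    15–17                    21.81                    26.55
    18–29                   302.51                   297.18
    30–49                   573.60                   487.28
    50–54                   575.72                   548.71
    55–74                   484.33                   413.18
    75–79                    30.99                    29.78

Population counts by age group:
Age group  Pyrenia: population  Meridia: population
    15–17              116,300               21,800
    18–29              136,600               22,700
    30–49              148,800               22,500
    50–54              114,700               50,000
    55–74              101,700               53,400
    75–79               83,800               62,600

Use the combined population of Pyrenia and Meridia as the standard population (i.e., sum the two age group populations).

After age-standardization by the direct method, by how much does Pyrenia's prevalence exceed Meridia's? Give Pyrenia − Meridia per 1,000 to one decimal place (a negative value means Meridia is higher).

Combined standard total = 934,900; weights = 0.1477, 0.1704, 0.1832, 0.1762, 0.1659, 0.1566.
Pyrenia: 0.1477×21.81 + 0.1704×302.51 + 0.1832×573.60 + 0.1762×575.72 + 0.1659×484.33 + 0.1566×30.99 = 346.4938 per 1,000.
Meridia: 0.1477×26.55 + 0.1704×297.18 + 0.1832×487.28 + 0.1762×548.71 + 0.1659×413.18 + 0.1566×29.78 = 313.7180 per 1,000.
Difference = 346.4938 − 313.7180 = 32.7759.

32.8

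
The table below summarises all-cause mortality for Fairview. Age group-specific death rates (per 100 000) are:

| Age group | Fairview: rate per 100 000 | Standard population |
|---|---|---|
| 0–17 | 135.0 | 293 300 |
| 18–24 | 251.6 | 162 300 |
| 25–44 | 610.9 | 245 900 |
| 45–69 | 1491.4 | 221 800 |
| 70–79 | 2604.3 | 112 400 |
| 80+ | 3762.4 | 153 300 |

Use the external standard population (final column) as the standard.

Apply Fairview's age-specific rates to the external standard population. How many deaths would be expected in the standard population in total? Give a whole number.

14309

Expected deaths = Σ (standard pop × age-specific rate ÷ 100 000)
= 293 300×135.0/100 000 + 162 300×251.6/100 000 + 245 900×610.9/100 000 + 221 800×1491.4/100 000 + 112 400×2604.3/100 000 + 153 300×3762.4/100 000
= 395.95 + 408.35 + 1502.20 + 3307.93 + 2927.23 + 5767.76 = 14309.42.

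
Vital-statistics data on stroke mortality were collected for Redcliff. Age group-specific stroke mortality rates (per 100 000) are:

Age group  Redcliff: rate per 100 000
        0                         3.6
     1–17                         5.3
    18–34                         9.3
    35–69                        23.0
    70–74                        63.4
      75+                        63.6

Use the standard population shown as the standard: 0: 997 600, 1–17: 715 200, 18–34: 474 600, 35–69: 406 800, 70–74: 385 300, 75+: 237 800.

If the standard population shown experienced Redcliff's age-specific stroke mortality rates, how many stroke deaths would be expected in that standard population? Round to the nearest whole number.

Expected stroke deaths = Σ (standard pop × age-specific rate ÷ 100 000)
= 997 600×3.6/100 000 + 715 200×5.3/100 000 + 474 600×9.3/100 000 + 406 800×23.0/100 000 + 385 300×63.4/100 000 + 237 800×63.6/100 000
= 35.91 + 37.91 + 44.14 + 93.56 + 244.28 + 151.24 = 607.04.

607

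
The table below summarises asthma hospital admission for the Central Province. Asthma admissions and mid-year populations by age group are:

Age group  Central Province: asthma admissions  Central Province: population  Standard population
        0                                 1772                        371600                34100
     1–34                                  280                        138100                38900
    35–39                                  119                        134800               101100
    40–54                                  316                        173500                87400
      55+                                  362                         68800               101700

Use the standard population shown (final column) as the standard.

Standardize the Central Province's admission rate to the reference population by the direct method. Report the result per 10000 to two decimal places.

Age-specific rates per 10000 for the Central Province: 47.69, 20.28, 8.83, 18.21, 52.62.
Standard total = 363200; weights = 0.0939, 0.1071, 0.2784, 0.2406, 0.2800.
Standardized rate: 0.0939×47.69 + 0.1071×20.28 + 0.2784×8.83 + 0.2406×18.21 + 0.2800×52.62 = 28.2219 per 10000.

28.22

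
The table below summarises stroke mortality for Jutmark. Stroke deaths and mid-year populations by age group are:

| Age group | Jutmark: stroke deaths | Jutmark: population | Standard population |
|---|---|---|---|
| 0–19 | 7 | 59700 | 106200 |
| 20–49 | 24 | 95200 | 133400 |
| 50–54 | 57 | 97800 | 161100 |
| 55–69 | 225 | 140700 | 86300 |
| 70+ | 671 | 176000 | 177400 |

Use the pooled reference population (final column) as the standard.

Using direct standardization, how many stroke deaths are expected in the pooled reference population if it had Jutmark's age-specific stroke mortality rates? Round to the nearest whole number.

Age-specific rates per 100000 for Jutmark: 11.73, 25.21, 58.28, 159.91, 381.25.
Expected stroke deaths = Σ (standard pop × age-specific rate ÷ 100000)
= 106200×11.73/100000 + 133400×25.21/100000 + 161100×58.28/100000 + 86300×159.91/100000 + 177400×381.25/100000
= 12.45 + 33.63 + 93.89 + 138.01 + 676.34 = 954.32.

954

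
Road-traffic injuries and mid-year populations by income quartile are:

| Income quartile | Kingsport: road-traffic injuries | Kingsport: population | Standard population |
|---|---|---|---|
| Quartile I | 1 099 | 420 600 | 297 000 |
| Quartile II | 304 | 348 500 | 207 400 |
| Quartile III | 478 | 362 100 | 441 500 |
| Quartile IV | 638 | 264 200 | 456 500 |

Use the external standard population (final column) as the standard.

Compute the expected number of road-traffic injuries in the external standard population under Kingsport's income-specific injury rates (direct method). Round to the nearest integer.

2642

Income-specific rates per 100 000 for Kingsport: 261.29, 87.23, 132.01, 241.48.
Expected road-traffic injuries = Σ (standard pop × income-specific rate ÷ 100 000)
= 297 000×261.29/100 000 + 207 400×87.23/100 000 + 441 500×132.01/100 000 + 456 500×241.48/100 000
= 776.04 + 180.92 + 582.81 + 1102.37 = 2642.15.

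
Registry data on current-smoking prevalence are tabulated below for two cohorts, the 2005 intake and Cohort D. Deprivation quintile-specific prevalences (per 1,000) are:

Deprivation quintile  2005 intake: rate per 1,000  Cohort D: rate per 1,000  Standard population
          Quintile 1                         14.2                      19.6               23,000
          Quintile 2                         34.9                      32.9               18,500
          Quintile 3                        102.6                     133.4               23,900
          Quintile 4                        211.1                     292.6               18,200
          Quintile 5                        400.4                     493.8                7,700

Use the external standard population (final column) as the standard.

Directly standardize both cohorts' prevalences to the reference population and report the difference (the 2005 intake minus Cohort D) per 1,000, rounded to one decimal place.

Standard total = 91,300; weights = 0.2519, 0.2026, 0.2618, 0.1993, 0.0843.
The 2005 intake: 0.2519×14.2 + 0.2026×34.9 + 0.2618×102.6 + 0.1993×211.1 + 0.0843×400.4 = 113.3570 per 1,000.
Cohort D: 0.2519×19.6 + 0.2026×32.9 + 0.2618×133.4 + 0.1993×292.6 + 0.0843×493.8 = 146.4982 per 1,000.
Difference = 113.3570 − 146.4982 = -33.1413.

-33.1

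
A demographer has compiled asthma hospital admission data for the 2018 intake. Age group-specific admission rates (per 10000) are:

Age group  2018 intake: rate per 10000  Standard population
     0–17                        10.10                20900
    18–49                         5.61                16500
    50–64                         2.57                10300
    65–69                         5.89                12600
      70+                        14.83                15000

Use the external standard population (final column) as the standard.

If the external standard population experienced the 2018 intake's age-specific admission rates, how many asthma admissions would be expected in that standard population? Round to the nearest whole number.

63

Expected asthma admissions = Σ (standard pop × age-specific rate ÷ 10000)
= 20900×10.10/10000 + 16500×5.61/10000 + 10300×2.57/10000 + 12600×5.89/10000 + 15000×14.83/10000
= 21.11 + 9.26 + 2.65 + 7.42 + 22.25 = 62.68.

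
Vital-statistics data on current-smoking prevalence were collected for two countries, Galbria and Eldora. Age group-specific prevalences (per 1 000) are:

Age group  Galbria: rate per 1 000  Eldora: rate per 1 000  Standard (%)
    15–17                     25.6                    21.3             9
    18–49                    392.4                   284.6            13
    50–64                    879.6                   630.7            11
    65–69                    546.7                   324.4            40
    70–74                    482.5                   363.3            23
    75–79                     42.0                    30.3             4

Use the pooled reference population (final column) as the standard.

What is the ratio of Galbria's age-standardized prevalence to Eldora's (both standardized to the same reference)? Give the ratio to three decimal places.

Standard weights: 0.09, 0.13, 0.11, 0.40, 0.23, 0.04.
Galbria: 0.0900×25.6 + 0.1300×392.4 + 0.1100×879.6 + 0.4000×546.7 + 0.2300×482.5 + 0.0400×42.0 = 481.4070 per 1 000.
Eldora: 0.0900×21.3 + 0.1300×284.6 + 0.1100×630.7 + 0.4000×324.4 + 0.2300×363.3 + 0.0400×30.3 = 322.8230 per 1 000.
Ratio = 481.4070 ÷ 322.8230 = 1.49124.

1.491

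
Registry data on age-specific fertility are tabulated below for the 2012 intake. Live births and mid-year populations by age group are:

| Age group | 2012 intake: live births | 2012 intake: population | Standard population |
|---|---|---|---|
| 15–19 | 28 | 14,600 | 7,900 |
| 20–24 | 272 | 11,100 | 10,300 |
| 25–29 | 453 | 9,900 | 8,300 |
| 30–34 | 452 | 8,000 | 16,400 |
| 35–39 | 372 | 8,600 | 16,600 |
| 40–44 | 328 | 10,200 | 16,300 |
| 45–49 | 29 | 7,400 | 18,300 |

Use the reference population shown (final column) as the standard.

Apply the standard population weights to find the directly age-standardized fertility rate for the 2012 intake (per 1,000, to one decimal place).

Age-specific rates per 1,000 for the 2012 intake: 1.918, 24.505, 45.758, 56.500, 43.256, 32.157, 3.919.
Standard total = 94,100; weights = 0.0840, 0.1095, 0.0882, 0.1743, 0.1764, 0.1732, 0.1945.
Standardized rate: 0.0840×1.918 + 0.1095×24.505 + 0.0882×45.758 + 0.1743×56.500 + 0.1764×43.256 + 0.1732×32.157 + 0.1945×3.919 = 30.6892 per 1,000.

30.7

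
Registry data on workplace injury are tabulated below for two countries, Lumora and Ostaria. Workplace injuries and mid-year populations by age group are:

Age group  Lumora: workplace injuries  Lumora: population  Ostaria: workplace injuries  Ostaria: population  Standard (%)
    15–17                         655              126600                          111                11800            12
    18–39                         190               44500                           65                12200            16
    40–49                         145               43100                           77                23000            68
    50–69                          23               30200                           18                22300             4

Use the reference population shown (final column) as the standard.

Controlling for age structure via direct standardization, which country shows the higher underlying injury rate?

Ostaria

Age-specific rates per 10000 for Lumora: 51.74, 42.70, 33.64, 7.62.
For Ostaria: 94.07, 53.28, 33.48, 8.07.
Standard weights: 0.12, 0.16, 0.68, 0.04.
Lumora: 0.1200×51.74 + 0.1600×42.70 + 0.6800×33.64 + 0.0400×7.62 = 36.2217 per 10000.
Ostaria: 0.1200×94.07 + 0.1600×53.28 + 0.6800×33.48 + 0.0400×8.07 = 42.9008 per 10000.
The crude rates (41.45 vs 39.11) would put Lumora higher, but that reflects its age composition; once standardized to a common age structure, Ostaria has the higher underlying rate.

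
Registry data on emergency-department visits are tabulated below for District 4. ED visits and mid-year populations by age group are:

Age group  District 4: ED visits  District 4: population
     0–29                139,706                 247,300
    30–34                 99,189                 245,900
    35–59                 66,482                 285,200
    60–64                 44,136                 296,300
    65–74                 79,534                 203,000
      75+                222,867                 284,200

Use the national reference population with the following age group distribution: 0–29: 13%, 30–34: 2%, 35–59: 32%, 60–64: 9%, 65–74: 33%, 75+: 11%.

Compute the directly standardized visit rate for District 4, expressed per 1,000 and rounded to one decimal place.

Age-specific rates per 1,000 for District 4: 564.925, 403.371, 233.107, 148.957, 391.793, 784.191.
Standard weights: 0.13, 0.02, 0.32, 0.09, 0.33, 0.11.
Standardized rate: 0.1300×564.925 + 0.0200×403.371 + 0.3200×233.107 + 0.0900×148.957 + 0.3300×391.793 + 0.1100×784.191 = 385.0607 per 1,000.

385.1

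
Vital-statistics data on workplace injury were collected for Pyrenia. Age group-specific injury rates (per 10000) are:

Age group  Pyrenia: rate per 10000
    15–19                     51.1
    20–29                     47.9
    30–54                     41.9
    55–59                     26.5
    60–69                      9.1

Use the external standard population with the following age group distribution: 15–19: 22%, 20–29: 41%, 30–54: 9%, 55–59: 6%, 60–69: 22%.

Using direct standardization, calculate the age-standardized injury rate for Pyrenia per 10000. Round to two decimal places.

38.24

Standard weights: 0.22, 0.41, 0.09, 0.06, 0.22.
Standardized rate: 0.2200×51.1 + 0.4100×47.9 + 0.0900×41.9 + 0.0600×26.5 + 0.2200×9.1 = 38.2440 per 10000.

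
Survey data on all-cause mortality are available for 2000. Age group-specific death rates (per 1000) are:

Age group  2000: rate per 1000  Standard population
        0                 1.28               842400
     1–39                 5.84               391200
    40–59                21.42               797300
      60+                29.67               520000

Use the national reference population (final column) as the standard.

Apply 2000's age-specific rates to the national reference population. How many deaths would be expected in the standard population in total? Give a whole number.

Expected deaths = Σ (standard pop × age-specific rate ÷ 1000)
= 842400×1.28/1000 + 391200×5.84/1000 + 797300×21.42/1000 + 520000×29.67/1000
= 1078.27 + 2284.61 + 17078.17 + 15428.40 = 35869.45.

35869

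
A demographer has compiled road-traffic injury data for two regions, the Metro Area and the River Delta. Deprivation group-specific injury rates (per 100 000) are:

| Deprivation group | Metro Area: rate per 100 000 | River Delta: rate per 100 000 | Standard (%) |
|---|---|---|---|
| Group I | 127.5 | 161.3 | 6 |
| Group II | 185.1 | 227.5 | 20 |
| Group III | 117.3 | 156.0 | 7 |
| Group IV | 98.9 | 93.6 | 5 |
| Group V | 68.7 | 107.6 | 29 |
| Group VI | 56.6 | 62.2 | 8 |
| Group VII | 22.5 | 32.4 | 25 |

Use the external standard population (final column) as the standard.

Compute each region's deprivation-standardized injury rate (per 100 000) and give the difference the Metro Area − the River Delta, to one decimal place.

Standard weights: 0.06, 0.20, 0.07, 0.05, 0.29, 0.08, 0.25.
The Metro Area: 0.0600×127.5 + 0.2000×185.1 + 0.0700×117.3 + 0.0500×98.9 + 0.2900×68.7 + 0.0800×56.6 + 0.2500×22.5 = 87.9020 per 100 000.
The River Delta: 0.0600×161.3 + 0.2000×227.5 + 0.0700×156.0 + 0.0500×93.6 + 0.2900×107.6 + 0.0800×62.2 + 0.2500×32.4 = 115.0580 per 100 000.
Difference = 87.9020 − 115.0580 = -27.1560.

-27.2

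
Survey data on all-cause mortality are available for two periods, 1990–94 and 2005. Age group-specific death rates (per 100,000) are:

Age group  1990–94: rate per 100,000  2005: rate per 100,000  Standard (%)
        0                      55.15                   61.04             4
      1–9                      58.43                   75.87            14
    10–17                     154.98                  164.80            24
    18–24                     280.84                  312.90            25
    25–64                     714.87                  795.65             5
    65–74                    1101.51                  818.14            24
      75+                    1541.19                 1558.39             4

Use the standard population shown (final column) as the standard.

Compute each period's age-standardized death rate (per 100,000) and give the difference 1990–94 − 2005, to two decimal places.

Standard weights: 0.04, 0.14, 0.24, 0.25, 0.05, 0.24, 0.04.
1990–94: 0.0400×55.15 + 0.1400×58.43 + 0.2400×154.98 + 0.2500×280.84 + 0.0500×714.87 + 0.2400×1101.51 + 0.0400×1541.19 = 479.5449 per 100,000.
2005: 0.0400×61.04 + 0.1400×75.87 + 0.2400×164.80 + 0.2500×312.90 + 0.0500×795.65 + 0.2400×818.14 + 0.0400×1558.39 = 429.3121 per 100,000.
Difference = 479.5449 − 429.3121 = 50.2328.

50.23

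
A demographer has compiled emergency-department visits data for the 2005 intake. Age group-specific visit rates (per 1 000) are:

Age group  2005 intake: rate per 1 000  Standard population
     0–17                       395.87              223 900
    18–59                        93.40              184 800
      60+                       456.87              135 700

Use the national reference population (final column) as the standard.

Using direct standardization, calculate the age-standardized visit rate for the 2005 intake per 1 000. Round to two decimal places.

308.40

Standard total = 544 400; weights = 0.4113, 0.3395, 0.2493.
Standardized rate: 0.4113×395.87 + 0.3395×93.40 + 0.2493×456.87 = 308.3998 per 1 000.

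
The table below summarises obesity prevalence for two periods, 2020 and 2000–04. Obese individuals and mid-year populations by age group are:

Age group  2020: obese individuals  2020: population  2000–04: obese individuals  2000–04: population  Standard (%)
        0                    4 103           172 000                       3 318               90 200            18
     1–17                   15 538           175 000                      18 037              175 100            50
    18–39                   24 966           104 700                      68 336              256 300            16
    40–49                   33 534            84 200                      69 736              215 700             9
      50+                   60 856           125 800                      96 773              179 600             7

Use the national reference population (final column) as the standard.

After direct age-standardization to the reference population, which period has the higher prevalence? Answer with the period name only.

Age-specific rates per 1 000 for 2020: 23.855, 88.789, 238.453, 398.266, 483.752.
For 2000–04: 36.785, 103.010, 266.625, 323.301, 538.825.
Standard weights: 0.18, 0.50, 0.16, 0.09, 0.07.
2020: 0.1800×23.855 + 0.5000×88.789 + 0.1600×238.453 + 0.0900×398.266 + 0.0700×483.752 = 156.5471 per 1 000.
2000–04: 0.1800×36.785 + 0.5000×103.010 + 0.1600×266.625 + 0.0900×323.301 + 0.0700×538.825 = 167.6010 per 1 000.

2000–04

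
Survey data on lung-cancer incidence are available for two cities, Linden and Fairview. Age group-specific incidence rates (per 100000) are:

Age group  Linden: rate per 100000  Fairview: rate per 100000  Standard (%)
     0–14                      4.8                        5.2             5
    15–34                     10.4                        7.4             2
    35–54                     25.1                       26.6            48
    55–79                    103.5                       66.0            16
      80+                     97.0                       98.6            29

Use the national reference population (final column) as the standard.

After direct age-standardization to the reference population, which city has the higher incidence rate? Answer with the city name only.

Standard weights: 0.05, 0.02, 0.48, 0.16, 0.29.
Linden: 0.0500×4.8 + 0.0200×10.4 + 0.4800×25.1 + 0.1600×103.5 + 0.2900×97.0 = 57.1860 per 100000.
Fairview: 0.0500×5.2 + 0.0200×7.4 + 0.4800×26.6 + 0.1600×66.0 + 0.2900×98.6 = 52.3300 per 100000.

Linden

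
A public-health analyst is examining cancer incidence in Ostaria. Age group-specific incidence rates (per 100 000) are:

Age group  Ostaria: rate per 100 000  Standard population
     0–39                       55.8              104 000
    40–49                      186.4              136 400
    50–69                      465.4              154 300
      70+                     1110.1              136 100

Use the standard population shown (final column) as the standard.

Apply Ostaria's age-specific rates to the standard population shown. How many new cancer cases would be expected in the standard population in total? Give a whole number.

2541

Expected new cancer cases = Σ (standard pop × age-specific rate ÷ 100 000)
= 104 000×55.8/100 000 + 136 400×186.4/100 000 + 154 300×465.4/100 000 + 136 100×1110.1/100 000
= 58.03 + 254.25 + 718.11 + 1510.85 = 2541.24.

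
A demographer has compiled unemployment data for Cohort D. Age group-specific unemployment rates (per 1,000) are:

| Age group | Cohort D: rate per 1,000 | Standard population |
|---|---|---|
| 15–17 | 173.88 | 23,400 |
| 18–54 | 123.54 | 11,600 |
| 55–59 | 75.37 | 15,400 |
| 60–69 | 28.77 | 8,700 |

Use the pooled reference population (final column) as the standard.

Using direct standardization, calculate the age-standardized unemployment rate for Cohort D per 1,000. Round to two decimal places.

116.97

Standard total = 59,100; weights = 0.3959, 0.1963, 0.2606, 0.1472.
Standardized rate: 0.3959×173.88 + 0.1963×123.54 + 0.2606×75.37 + 0.1472×28.77 = 116.9687 per 1,000.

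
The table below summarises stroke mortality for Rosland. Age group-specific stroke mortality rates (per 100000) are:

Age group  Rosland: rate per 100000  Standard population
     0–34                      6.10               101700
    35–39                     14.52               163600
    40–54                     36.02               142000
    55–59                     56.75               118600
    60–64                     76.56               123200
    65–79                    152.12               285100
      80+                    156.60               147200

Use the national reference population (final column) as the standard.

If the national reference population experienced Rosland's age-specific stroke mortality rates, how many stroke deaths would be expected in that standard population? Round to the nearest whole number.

Expected stroke deaths = Σ (standard pop × age-specific rate ÷ 100000)
= 101700×6.10/100000 + 163600×14.52/100000 + 142000×36.02/100000 + 118600×56.75/100000 + 123200×76.56/100000 + 285100×152.12/100000 + 147200×156.60/100000
= 6.20 + 23.75 + 51.15 + 67.31 + 94.32 + 433.69 + 230.52 = 906.94.

907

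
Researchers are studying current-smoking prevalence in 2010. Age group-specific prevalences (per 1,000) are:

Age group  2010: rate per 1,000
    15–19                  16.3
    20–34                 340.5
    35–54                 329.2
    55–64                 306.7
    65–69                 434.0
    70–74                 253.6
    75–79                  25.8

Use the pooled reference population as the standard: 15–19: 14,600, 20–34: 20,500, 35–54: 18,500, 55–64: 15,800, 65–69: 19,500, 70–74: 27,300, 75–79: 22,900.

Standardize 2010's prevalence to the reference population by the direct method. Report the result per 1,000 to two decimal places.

Standard total = 139,100; weights = 0.1050, 0.1474, 0.1330, 0.1136, 0.1402, 0.1963, 0.1646.
Standardized rate: 0.1050×16.3 + 0.1474×340.5 + 0.1330×329.2 + 0.1136×306.7 + 0.1402×434.0 + 0.1963×253.6 + 0.1646×25.8 = 245.3730 per 1,000.

245.37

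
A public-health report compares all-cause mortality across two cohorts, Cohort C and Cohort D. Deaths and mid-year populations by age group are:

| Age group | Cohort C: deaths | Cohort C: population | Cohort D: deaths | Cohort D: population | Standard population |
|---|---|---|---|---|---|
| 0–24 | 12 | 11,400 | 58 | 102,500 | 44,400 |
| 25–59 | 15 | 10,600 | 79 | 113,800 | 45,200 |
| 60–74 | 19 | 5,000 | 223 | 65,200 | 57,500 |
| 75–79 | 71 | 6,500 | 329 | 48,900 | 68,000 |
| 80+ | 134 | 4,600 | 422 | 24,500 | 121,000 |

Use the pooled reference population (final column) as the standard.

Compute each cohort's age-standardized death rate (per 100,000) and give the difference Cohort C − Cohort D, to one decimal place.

536.1

Age-specific rates per 100,000 for Cohort C: 105.26, 141.51, 380.00, 1092.31, 2913.04.
For Cohort D: 56.59, 69.42, 342.02, 672.80, 1722.45.
Standard total = 336,100; weights = 0.1321, 0.1345, 0.1711, 0.2023, 0.3600.
Cohort C: 0.1321×105.26 + 0.1345×141.51 + 0.1711×380.00 + 0.2023×1092.31 + 0.3600×2913.04 = 1367.6736 per 100,000.
Cohort D: 0.1321×56.59 + 0.1345×69.42 + 0.1711×342.02 + 0.2023×672.80 + 0.3600×1722.45 = 831.5484 per 100,000.
Difference = 1367.6736 − 831.5484 = 536.1252.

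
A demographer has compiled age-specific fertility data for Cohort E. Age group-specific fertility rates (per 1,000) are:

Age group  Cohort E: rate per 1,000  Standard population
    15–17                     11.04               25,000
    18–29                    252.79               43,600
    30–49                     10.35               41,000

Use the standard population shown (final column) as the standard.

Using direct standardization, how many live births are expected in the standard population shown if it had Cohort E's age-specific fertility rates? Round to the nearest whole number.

11722

Expected live births = Σ (standard pop × age-specific rate ÷ 1,000)
= 25,000×11.04/1,000 + 43,600×252.79/1,000 + 41,000×10.35/1,000
= 276.00 + 11021.64 + 424.35 = 11721.99.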